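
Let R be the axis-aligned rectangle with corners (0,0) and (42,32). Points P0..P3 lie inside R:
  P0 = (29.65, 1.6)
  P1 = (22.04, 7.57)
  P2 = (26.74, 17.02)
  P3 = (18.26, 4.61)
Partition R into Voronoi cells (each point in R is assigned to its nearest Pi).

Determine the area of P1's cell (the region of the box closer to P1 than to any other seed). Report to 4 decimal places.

1. box [0,42]×[0,32]: [(0, 0) (42, 0) (42, 32) (0, 32)]
2. ⊥bis P1·P0 via (25.845,4.585): [(0, 0) (22.2481, 0) (42, 25.1779) (42, 32) (0, 32)]  |A|=1095.3444
3. ⊥bis P1·P2 via (24.39,12.295): [(0, 24.4255) (0, 0) (22.2481, 0) (29.7875, 9.6105)]  |A|=470.6949
4. ⊥bis P1·P3 via (20.15,6.09): [(9.4868, 19.7072) (23.5847, 1.7038) (29.7875, 9.6105)]  |A|=111.5697
5. canonical 3-gon: [(9.4868, 19.7072) (23.5847, 1.7038) (29.7875, 9.6105)]
6. shoelace: 111.5697

Area of P1's cell: 111.5697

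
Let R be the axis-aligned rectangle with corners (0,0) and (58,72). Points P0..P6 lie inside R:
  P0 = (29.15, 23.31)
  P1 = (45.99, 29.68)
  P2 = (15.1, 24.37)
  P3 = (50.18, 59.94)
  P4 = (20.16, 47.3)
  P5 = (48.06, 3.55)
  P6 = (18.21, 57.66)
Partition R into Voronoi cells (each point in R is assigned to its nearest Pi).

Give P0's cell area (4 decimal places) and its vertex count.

1. box [0,58]×[0,72]: [(0, 0) (58, 0) (58, 72) (0, 72)]
2. ⊥bis P0·P1 via (37.57,26.495): [(0, 0) (47.5922, 0) (20.357, 72) (0, 72)]  |A|=2446.1699
3. ⊥bis P0·P2 via (22.125,23.84): [(20.3264, 0) (47.5922, 0) (24.8603, 60.095)]  |A|=819.2683
4. ⊥bis P0·P3 via (39.665,41.625): [(24.1393, 50.5386) (20.3264, 0) (47.5922, 0) (29.6779, 47.3588)]  |A|=791.6571
5. ⊥bis P0·P4 via (24.655,35.305): [(22.9415, 34.6629) (20.3264, 0) (47.5922, 0) (33.0478, 38.4501)]  |A|=694.3898
6. ⊥bis P0·P5 via (38.605,13.43): [(22.9415, 34.6629) (20.3264, 0) (24.5713, 0) (41.4736, 16.1752) (33.0478, 38.4501)]  |A|=508.2062
7. ⊥bis P0·P6 via (23.68,40.485): [(22.9415, 34.6629) (20.3264, 0) (24.5713, 0) (41.4736, 16.1752) (33.0478, 38.4501)]  |A|=508.2062
8. canonical 5-gon: [(22.9415, 34.6629) (20.3264, 0) (24.5713, 0) (41.4736, 16.1752) (33.0478, 38.4501)]
9. shoelace: 508.2062

Area of P0's cell: 508.2062 (5 vertices)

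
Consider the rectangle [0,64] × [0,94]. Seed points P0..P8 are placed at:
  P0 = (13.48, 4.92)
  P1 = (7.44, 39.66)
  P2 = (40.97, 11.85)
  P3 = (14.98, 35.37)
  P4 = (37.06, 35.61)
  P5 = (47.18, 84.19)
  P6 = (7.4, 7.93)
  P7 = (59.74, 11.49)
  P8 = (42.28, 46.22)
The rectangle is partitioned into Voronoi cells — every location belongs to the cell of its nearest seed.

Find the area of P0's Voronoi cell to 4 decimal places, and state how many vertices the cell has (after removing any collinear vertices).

Area of P0's cell: 290.8947 (4 vertices)

1. box [0,64]×[0,94]: [(0, 0) (64, 0) (64, 94) (0, 94)]
2. ⊥bis P0·P1 via (10.46,22.29): [(0, 20.4714) (0, 0) (64, 0) (64, 31.5986)]  |A|=1666.2406
3. ⊥bis P0·P2 via (27.225,8.385): [(23.1629, 24.4986) (0, 20.4714) (0, 0) (29.3388, 0)]  |A|=596.4676
4. ⊥bis P0·P3 via (14.23,20.145): [(24.3865, 19.6447) (1.6789, 20.7633) (0, 20.4714) (0, 0) (29.3388, 0)]  |A|=542.0417
5. ⊥bis P0·P4 via (25.27,20.265): [(24.3865, 19.6447) (1.6789, 20.7633) (0, 20.4714) (0, 0) (29.3388, 0)]  |A|=542.0417
6. ⊥bis P0·P5 via (30.33,44.555): [(24.3865, 19.6447) (1.6789, 20.7633) (0, 20.4714) (0, 0) (29.3388, 0)]  |A|=542.0417
7. ⊥bis P0·P6 via (10.44,6.425): [(24.3865, 19.6447) (17.1608, 20.0006) (7.2592, 0) (29.3388, 0)]  |A|=290.8947
8. ⊥bis P0·P7 via (36.61,8.205): [(24.3865, 19.6447) (17.1608, 20.0006) (7.2592, 0) (29.3388, 0)]  |A|=290.8947
9. ⊥bis P0·P8 via (27.88,25.57): [(24.3865, 19.6447) (17.1608, 20.0006) (7.2592, 0) (29.3388, 0)]  |A|=290.8947
10. canonical 4-gon: [(24.3865, 19.6447) (17.1608, 20.0006) (7.2592, 0) (29.3388, 0)]
11. shoelace: 290.8947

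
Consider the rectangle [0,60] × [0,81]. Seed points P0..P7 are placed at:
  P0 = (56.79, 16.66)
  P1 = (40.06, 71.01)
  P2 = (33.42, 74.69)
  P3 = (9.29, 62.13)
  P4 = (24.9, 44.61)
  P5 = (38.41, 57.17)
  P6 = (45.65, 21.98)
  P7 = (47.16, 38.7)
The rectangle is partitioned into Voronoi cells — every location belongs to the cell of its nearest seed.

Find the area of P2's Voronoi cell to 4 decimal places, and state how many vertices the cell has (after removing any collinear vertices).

Area of P2's cell: 296.9449 (4 vertices)

1. box [0,60]×[0,81]: [(0, 0) (60, 0) (60, 81) (0, 81)]
2. ⊥bis P2·P0 via (45.105,45.675): [(0, 27.5102) (60, 51.6736) (60, 81) (0, 81)]  |A|=2484.4876
3. ⊥bis P2·P1 via (36.74,72.85): [(0, 27.5102) (14.9483, 33.5302) (41.2569, 81) (0, 81)]  |A|=1379.0185
4. ⊥bis P2·P3 via (21.355,68.41): [(27.6145, 56.3844) (41.2569, 81) (14.8017, 81)]  |A|=325.6045
5. ⊥bis P2·P4 via (29.16,59.65): [(25.3535, 60.7282) (29.3885, 59.5853) (41.2569, 81) (14.8017, 81)]  |A|=318.133
6. ⊥bis P2·P5 via (35.915,65.93): [(24.3591, 62.6387) (32.3406, 64.9119) (41.2569, 81) (14.8017, 81)]  |A|=296.9449
7. ⊥bis P2·P6 via (39.535,48.335): [(24.3591, 62.6387) (32.3406, 64.9119) (41.2569, 81) (14.8017, 81)]  |A|=296.9449
8. ⊥bis P2·P7 via (40.29,56.695): [(24.3591, 62.6387) (32.3406, 64.9119) (41.2569, 81) (14.8017, 81)]  |A|=296.9449
9. canonical 4-gon: [(24.3591, 62.6387) (32.3406, 64.9119) (41.2569, 81) (14.8017, 81)]
10. shoelace: 296.9449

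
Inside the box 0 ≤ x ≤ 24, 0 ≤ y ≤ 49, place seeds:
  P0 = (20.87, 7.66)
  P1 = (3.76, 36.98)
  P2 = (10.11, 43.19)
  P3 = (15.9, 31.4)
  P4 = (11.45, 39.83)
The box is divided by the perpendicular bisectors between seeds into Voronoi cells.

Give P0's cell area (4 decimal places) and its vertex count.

1. box [0,24]×[0,49]: [(0, 0) (24, 0) (24, 49) (0, 49)]
2. ⊥bis P0·P1 via (12.315,22.32): [(0, 15.1334) (0, 0) (24, 0) (24, 29.1389)]  |A|=531.2683
3. ⊥bis P0·P2 via (15.49,25.425): [(19.9507, 26.7759) (0, 15.1334) (0, 0) (24, 0) (24, 28.0022)]  |A|=528.9668
4. ⊥bis P0·P3 via (18.385,19.53): [(1.4634, 15.9874) (0, 15.1334) (0, 0) (24, 0) (24, 20.7055)]  |A|=436.2383
5. ⊥bis P0·P4 via (16.16,23.745): [(1.4634, 15.9874) (0, 15.1334) (0, 0) (24, 0) (24, 20.7055)]  |A|=436.2383
6. canonical 5-gon: [(1.4634, 15.9874) (0, 15.1334) (0, 0) (24, 0) (24, 20.7055)]
7. shoelace: 436.2383

Area of P0's cell: 436.2383 (5 vertices)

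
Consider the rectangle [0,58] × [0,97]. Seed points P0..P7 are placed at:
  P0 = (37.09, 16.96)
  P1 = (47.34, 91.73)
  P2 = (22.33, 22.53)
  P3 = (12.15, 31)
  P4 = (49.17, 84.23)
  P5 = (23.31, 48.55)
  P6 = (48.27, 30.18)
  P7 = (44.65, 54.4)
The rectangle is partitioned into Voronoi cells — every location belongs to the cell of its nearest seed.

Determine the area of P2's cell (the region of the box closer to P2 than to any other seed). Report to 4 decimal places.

1. box [0,58]×[0,97]: [(0, 0) (58, 0) (58, 97) (0, 97)]
2. ⊥bis P2·P0 via (29.71,19.745): [(0, 0) (22.2588, 0) (58, 94.711) (58, 97) (0, 97)]  |A|=3933.4585
3. ⊥bis P2·P1 via (34.835,57.13): [(0, 69.7199) (0, 0) (22.2588, 0) (42.7399, 54.273)]  |A|=2093.9377
4. ⊥bis P2·P3 via (17.24,26.765): [(40.7313, 54.999) (0, 6.0444) (0, 0) (22.2588, 0) (42.7399, 54.273)]  |A|=797.1439
5. ⊥bis P2·P4 via (35.75,53.38): [(38.4185, 52.2192) (0, 6.0444) (0, 0) (22.2588, 0) (41.4648, 50.894)]  |A|=787.5211
6. ⊥bis P2·P5 via (22.82,35.54): [(24.4887, 35.4772) (0, 6.0444) (0, 0) (22.2588, 0) (35.4905, 35.0628)]  |A|=664.4675
7. ⊥bis P2·P6 via (35.3,26.355): [(32.701, 35.1678) (24.4887, 35.4772) (0, 6.0444) (0, 0) (22.2588, 0) (33.9421, 30.9596)]  |A|=658.6632
8. ⊥bis P2·P7 via (33.49,38.465): [(32.701, 35.1678) (24.4887, 35.4772) (0, 6.0444) (0, 0) (22.2588, 0) (33.9421, 30.9596)]  |A|=658.6632
9. canonical 6-gon: [(32.701, 35.1678) (24.4887, 35.4772) (0, 6.0444) (0, 0) (22.2588, 0) (33.9421, 30.9596)]
10. shoelace: 658.6632

Area of P2's cell: 658.6632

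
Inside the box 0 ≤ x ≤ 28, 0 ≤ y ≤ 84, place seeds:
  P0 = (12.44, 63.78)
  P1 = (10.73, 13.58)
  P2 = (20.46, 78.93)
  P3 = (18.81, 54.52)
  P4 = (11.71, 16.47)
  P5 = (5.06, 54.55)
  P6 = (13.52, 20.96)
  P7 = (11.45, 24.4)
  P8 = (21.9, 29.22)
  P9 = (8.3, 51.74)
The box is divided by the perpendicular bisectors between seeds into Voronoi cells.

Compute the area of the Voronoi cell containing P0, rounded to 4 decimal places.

Area of P0's cell: 305.1628

1. box [0,28]×[0,84]: [(0, 0) (28, 0) (28, 84) (0, 84)]
2. ⊥bis P0·P1 via (11.585,38.68): [(0, 39.0746) (28, 38.1208) (28, 84) (0, 84)]  |A|=1271.2634
3. ⊥bis P0·P2 via (16.45,71.355): [(0, 80.0632) (0, 39.0746) (28, 38.1208) (28, 65.2407)]  |A|=953.5184
4. ⊥bis P0·P3 via (15.625,59.15): [(26.0102, 66.2941) (0, 80.0632) (0, 48.4015)]  |A|=411.7643
5. ⊥bis P0·P4 via (12.075,40.125): [(26.0102, 66.2941) (0, 80.0632) (0, 48.4015)]  |A|=411.7643
6. ⊥bis P0·P5 via (8.75,59.165): [(11.9395, 56.6148) (26.0102, 66.2941) (0, 80.0632) (0, 66.1612)]  |A|=305.7429
7. ⊥bis P0·P6 via (12.98,42.37): [(11.9395, 56.6148) (26.0102, 66.2941) (0, 80.0632) (0, 66.1612)]  |A|=305.7429
8. ⊥bis P0·P7 via (11.945,44.09): [(11.9395, 56.6148) (26.0102, 66.2941) (0, 80.0632) (0, 66.1612)]  |A|=305.7429
9. ⊥bis P0·P8 via (17.17,46.5): [(11.9395, 56.6148) (26.0102, 66.2941) (0, 80.0632) (0, 66.1612)]  |A|=305.7429
10. ⊥bis P0·P9 via (10.37,57.76): [(10.6107, 57.6772) (12.5265, 57.0185) (26.0102, 66.2941) (0, 80.0632) (0, 66.1612)]  |A|=305.1628
11. canonical 5-gon: [(10.6107, 57.6772) (12.5265, 57.0185) (26.0102, 66.2941) (0, 80.0632) (0, 66.1612)]
12. shoelace: 305.1628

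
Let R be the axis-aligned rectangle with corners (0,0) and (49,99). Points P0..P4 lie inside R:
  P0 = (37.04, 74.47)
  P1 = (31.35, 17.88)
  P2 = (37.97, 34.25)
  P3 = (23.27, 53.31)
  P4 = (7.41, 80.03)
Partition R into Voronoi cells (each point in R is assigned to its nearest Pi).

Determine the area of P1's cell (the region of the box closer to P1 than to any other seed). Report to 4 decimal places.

Area of P1's cell: 1387.7503

1. box [0,49]×[0,99]: [(0, 0) (49, 0) (49, 99) (0, 99)]
2. ⊥bis P1·P0 via (34.195,46.175): [(0, 49.6132) (0, 0) (49, 0) (49, 44.6864)]  |A|=2310.3407
3. ⊥bis P1·P2 via (34.66,26.065): [(0, 40.0814) (0, 0) (49, 0) (49, 20.2659)]  |A|=1478.5106
4. ⊥bis P1·P3 via (27.31,35.595): [(16.9414, 33.2304) (0, 29.3668) (0, 0) (49, 0) (49, 20.2659)]  |A|=1387.7503
5. ⊥bis P1·P4 via (19.38,48.955): [(16.9414, 33.2304) (0, 29.3668) (0, 0) (49, 0) (49, 20.2659)]  |A|=1387.7503
6. canonical 5-gon: [(16.9414, 33.2304) (0, 29.3668) (0, 0) (49, 0) (49, 20.2659)]
7. shoelace: 1387.7503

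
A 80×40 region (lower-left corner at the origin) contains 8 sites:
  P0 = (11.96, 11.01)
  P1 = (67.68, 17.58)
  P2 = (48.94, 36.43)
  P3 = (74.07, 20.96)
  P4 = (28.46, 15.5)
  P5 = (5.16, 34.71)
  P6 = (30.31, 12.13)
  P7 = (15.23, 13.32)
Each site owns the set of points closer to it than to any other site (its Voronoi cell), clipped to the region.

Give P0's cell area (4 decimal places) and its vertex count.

Area of P0's cell: 312.8033 (5 vertices)

1. box [0,80]×[0,40]: [(0, 0) (80, 0) (80, 40) (0, 40)]
2. ⊥bis P0·P1 via (39.82,14.295): [(0, 0) (41.5055, 0) (36.7891, 40) (0, 40)]  |A|=1565.8927
3. ⊥bis P0·P2 via (30.45,23.72): [(0, 0) (41.5055, 0) (40.4186, 9.218) (19.2592, 40) (0, 40)]  |A|=1296.0896
4. ⊥bis P0·P3 via (43.015,15.985): [(0, 0) (41.5055, 0) (40.4186, 9.218) (19.2592, 40) (0, 40)]  |A|=1296.0896
5. ⊥bis P0·P4 via (20.21,13.255): [(0, 0) (23.817, 0) (12.9321, 40) (0, 40)]  |A|=734.9817
6. ⊥bis P0·P5 via (8.56,22.86): [(0, 20.404) (0, 0) (23.817, 0) (16.9418, 25.2649)]  |A|=473.7073
7. ⊥bis P0·P6 via (21.135,11.57): [(0, 20.404) (0, 0) (21.8412, 0) (21.2699, 9.3601) (16.9418, 25.2649)]  |A|=464.4605
8. ⊥bis P0·P7 via (13.595,12.165): [(6.4645, 22.2588) (0, 20.404) (0, 0) (21.8412, 0) (21.8083, 0.5384)]  |A|=312.8033
9. canonical 5-gon: [(6.4645, 22.2588) (0, 20.404) (0, 0) (21.8412, 0) (21.8083, 0.5384)]
10. shoelace: 312.8033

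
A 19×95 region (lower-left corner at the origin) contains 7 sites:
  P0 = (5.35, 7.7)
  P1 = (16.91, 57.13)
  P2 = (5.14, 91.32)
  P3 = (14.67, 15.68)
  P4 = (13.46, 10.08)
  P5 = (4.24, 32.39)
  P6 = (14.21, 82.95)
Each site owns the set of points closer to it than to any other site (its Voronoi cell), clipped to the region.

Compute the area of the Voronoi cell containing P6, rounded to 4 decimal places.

1. box [0,19]×[0,95]: [(0, 0) (19, 0) (19, 95) (0, 95)]
2. ⊥bis P6·P0 via (9.78,45.325): [(0, 46.4765) (19, 44.2394) (19, 95) (0, 95)]  |A|=943.1986
3. ⊥bis P6·P1 via (15.56,70.04): [(0, 68.4129) (19, 70.3997) (19, 95) (0, 95)]  |A|=486.2802
4. ⊥bis P6·P2 via (9.675,87.135): [(0, 76.6509) (0, 68.4129) (19, 70.3997) (19, 95) (16.933, 95)]  |A|=330.9272
5. ⊥bis P6·P3 via (14.44,49.315): [(0, 76.6509) (0, 68.4129) (19, 70.3997) (19, 95) (16.933, 95)]  |A|=330.9272
6. ⊥bis P6·P4 via (13.835,46.515): [(0, 76.6509) (0, 68.4129) (19, 70.3997) (19, 95) (16.933, 95)]  |A|=330.9272
7. ⊥bis P6·P5 via (9.225,57.67): [(0, 76.6509) (0, 68.4129) (19, 70.3997) (19, 95) (16.933, 95)]  |A|=330.9272
8. canonical 5-gon: [(0, 76.6509) (0, 68.4129) (19, 70.3997) (19, 95) (16.933, 95)]
9. shoelace: 330.9272

Area of P6's cell: 330.9272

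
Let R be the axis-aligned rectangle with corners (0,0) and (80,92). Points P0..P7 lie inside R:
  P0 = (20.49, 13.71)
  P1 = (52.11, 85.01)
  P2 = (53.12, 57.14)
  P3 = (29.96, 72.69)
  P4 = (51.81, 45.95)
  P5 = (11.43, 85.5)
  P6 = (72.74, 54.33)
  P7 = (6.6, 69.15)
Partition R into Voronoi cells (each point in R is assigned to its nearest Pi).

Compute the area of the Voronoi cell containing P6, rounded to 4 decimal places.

Area of P6's cell: 815.5609

1. box [0,80]×[0,92]: [(0, 0) (80, 0) (80, 92) (0, 92)]
2. ⊥bis P6·P0 via (46.615,34.02): [(73.0627, 0) (80, 0) (80, 92) (1.5404, 92)]  |A|=3928.2571
3. ⊥bis P6·P1 via (62.425,69.67): [(33.842, 50.4501) (73.0627, 0) (80, 0) (80, 81.4879)]  |A|=2055.6524
4. ⊥bis P6·P2 via (62.93,55.735): [(65.1923, 71.5308) (57.7657, 19.6767) (73.0627, 0) (80, 0) (80, 81.4879)]  |A|=1321.1112
5. ⊥bis P6·P3 via (51.35,63.51): [(65.1923, 71.5308) (57.7657, 19.6767) (73.0627, 0) (80, 0) (80, 81.4879)]  |A|=1321.1112
6. ⊥bis P6·P4 via (62.275,50.14): [(65.1923, 71.5308) (62.1672, 50.4092) (80, 5.8698) (80, 81.4879)]  |A|=815.5609
7. ⊥bis P6·P5 via (42.085,69.915): [(65.1923, 71.5308) (62.1672, 50.4092) (80, 5.8698) (80, 81.4879)]  |A|=815.5609
8. ⊥bis P6·P7 via (39.67,61.74): [(65.1923, 71.5308) (62.1672, 50.4092) (80, 5.8698) (80, 81.4879)]  |A|=815.5609
9. canonical 4-gon: [(65.1923, 71.5308) (62.1672, 50.4092) (80, 5.8698) (80, 81.4879)]
10. shoelace: 815.5609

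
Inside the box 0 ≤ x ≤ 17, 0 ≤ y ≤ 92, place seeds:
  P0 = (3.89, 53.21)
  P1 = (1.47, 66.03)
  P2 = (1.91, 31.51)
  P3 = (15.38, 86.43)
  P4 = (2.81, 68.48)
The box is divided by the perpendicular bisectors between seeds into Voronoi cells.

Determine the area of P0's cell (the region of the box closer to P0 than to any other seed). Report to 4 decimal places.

Area of P0's cell: 319.6696

1. box [0,17]×[0,92]: [(0, 0) (17, 0) (17, 92) (0, 92)]
2. ⊥bis P0·P1 via (2.68,59.62): [(0, 59.1141) (0, 0) (17, 0) (17, 62.3232)]  |A|=1032.2167
3. ⊥bis P0·P2 via (2.9,42.36): [(0, 59.1141) (0, 42.6246) (17, 41.0735) (17, 62.3232)]  |A|=320.7831
4. ⊥bis P0·P3 via (9.635,69.82): [(0, 59.1141) (0, 42.6246) (17, 41.0735) (17, 62.3232)]  |A|=320.7831
5. ⊥bis P0·P4 via (3.35,60.845): [(12.6563, 61.5032) (0, 59.1141) (0, 42.6246) (17, 41.0735) (17, 61.8104)]  |A|=319.6696
6. canonical 5-gon: [(12.6563, 61.5032) (0, 59.1141) (0, 42.6246) (17, 41.0735) (17, 61.8104)]
7. shoelace: 319.6696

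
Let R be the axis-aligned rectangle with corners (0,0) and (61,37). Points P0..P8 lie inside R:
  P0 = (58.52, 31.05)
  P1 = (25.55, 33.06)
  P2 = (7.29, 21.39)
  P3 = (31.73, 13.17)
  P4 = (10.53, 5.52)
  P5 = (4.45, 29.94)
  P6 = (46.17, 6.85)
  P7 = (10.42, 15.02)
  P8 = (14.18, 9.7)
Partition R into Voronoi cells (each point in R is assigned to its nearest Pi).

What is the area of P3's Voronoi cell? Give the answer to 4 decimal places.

1. box [0,61]×[0,37]: [(0, 0) (61, 0) (61, 37) (0, 37)]
2. ⊥bis P3·P0 via (45.125,22.11): [(0, 0) (59.8815, 0) (35.1872, 37) (0, 37)]  |A|=1758.7714
3. ⊥bis P3·P1 via (28.64,23.115): [(0, 14.2163) (0, 0) (59.8815, 0) (41.7381, 27.1847)]  |A|=1110.6106
4. ⊥bis P3·P2 via (19.51,17.28): [(20.6361, 20.6281) (13.6982, 0) (59.8815, 0) (41.7381, 27.1847)]  |A|=822.6428
5. ⊥bis P3·P4 via (21.13,9.345): [(20.6361, 20.6281) (18.9102, 15.4966) (24.5021, 0) (59.8815, 0) (41.7381, 27.1847)]  |A|=738.9301
6. ⊥bis P3·P5 via (18.09,21.555): [(20.6361, 20.6281) (18.9102, 15.4966) (24.5021, 0) (59.8815, 0) (41.7381, 27.1847)]  |A|=738.9301
7. ⊥bis P3·P6 via (38.95,10.01): [(20.6361, 20.6281) (18.9102, 15.4966) (24.5021, 0) (34.5689, 0) (44.594, 22.9056) (41.7381, 27.1847)]  |A|=449.0304
8. ⊥bis P3·P7 via (21.075,14.095): [(21.6701, 20.9494) (20.7533, 10.389) (24.5021, 0) (34.5689, 0) (44.594, 22.9056) (41.7381, 27.1847)]  |A|=434.5817
9. ⊥bis P3·P8 via (22.955,11.435): [(21.6701, 20.9494) (21.4881, 18.8539) (25.2159, 0) (34.5689, 0) (44.594, 22.9056) (41.7381, 27.1847)]  |A|=408.1686
10. canonical 6-gon: [(21.6701, 20.9494) (21.4881, 18.8539) (25.2159, 0) (34.5689, 0) (44.594, 22.9056) (41.7381, 27.1847)]
11. shoelace: 408.1686

Area of P3's cell: 408.1686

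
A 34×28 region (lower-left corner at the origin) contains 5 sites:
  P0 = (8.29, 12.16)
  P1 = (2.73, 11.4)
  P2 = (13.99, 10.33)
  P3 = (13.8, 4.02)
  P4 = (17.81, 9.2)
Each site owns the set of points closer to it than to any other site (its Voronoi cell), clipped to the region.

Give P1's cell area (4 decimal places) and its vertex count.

1. box [0,34]×[0,28]: [(0, 0) (34, 0) (34, 28) (0, 28)]
2. ⊥bis P1·P0 via (5.51,11.78): [(0, 0) (7.1202, 0) (3.2929, 28) (0, 28)]  |A|=145.7833
3. ⊥bis P1·P2 via (8.36,10.865): [(0, 0) (7.1202, 0) (3.2929, 28) (0, 28)]  |A|=145.7833
4. ⊥bis P1·P3 via (8.265,7.71): [(0, 0) (3.125, 0) (6.4404, 4.9731) (3.2929, 28) (0, 28)]  |A|=135.8489
5. ⊥bis P1·P4 via (10.27,10.3): [(0, 0) (3.125, 0) (6.4404, 4.9731) (3.2929, 28) (0, 28)]  |A|=135.8489
6. canonical 5-gon: [(0, 0) (3.125, 0) (6.4404, 4.9731) (3.2929, 28) (0, 28)]
7. shoelace: 135.8489

Area of P1's cell: 135.8489 (5 vertices)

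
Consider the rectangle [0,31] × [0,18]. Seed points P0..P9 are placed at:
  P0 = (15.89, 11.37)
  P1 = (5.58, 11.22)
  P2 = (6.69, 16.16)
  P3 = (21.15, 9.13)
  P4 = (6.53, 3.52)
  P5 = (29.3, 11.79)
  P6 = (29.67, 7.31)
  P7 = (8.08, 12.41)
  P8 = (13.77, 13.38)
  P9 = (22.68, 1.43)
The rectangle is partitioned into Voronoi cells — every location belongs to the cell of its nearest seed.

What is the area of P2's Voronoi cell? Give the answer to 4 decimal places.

Area of P2's cell: 38.1749

1. box [0,31]×[0,18]: [(0, 0) (31, 0) (31, 18) (0, 18)]
2. ⊥bis P2·P0 via (11.29,13.765): [(0, 0) (4.1232, 0) (13.495, 18) (0, 18)]  |A|=158.5637
3. ⊥bis P2·P1 via (6.135,13.69): [(0, 15.0685) (10.7151, 12.6609) (13.495, 18) (0, 18)]  |A|=51.7314
4. ⊥bis P2·P3 via (13.92,12.645): [(0, 15.0685) (10.7151, 12.6609) (13.495, 18) (0, 18)]  |A|=51.7314
5. ⊥bis P2·P4 via (6.61,9.84): [(0, 15.0685) (10.7151, 12.6609) (13.495, 18) (0, 18)]  |A|=51.7314
6. ⊥bis P2·P5 via (17.995,13.975): [(0, 15.0685) (10.7151, 12.6609) (13.495, 18) (0, 18)]  |A|=51.7314
7. ⊥bis P2·P6 via (18.18,11.735): [(0, 15.0685) (10.7151, 12.6609) (13.495, 18) (0, 18)]  |A|=51.7314
8. ⊥bis P2·P7 via (7.385,14.285): [(0, 15.0685) (5.9138, 13.7397) (12.5593, 16.2029) (13.495, 18) (0, 18)]  |A|=42.2333
9. ⊥bis P2·P8 via (10.23,14.77): [(0, 15.0685) (5.9138, 13.7397) (10.4917, 15.4366) (11.4983, 18) (0, 18)]  |A|=38.1749
10. ⊥bis P2·P9 via (14.685,8.795): [(0, 15.0685) (5.9138, 13.7397) (10.4917, 15.4366) (11.4983, 18) (0, 18)]  |A|=38.1749
11. canonical 5-gon: [(0, 15.0685) (5.9138, 13.7397) (10.4917, 15.4366) (11.4983, 18) (0, 18)]
12. shoelace: 38.1749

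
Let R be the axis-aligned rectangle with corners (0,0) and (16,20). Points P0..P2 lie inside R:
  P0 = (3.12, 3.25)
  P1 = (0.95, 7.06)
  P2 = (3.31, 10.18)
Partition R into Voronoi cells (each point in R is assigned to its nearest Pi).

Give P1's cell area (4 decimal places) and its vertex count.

1. box [0,16]×[0,20]: [(0, 0) (16, 0) (16, 20) (0, 20)]
2. ⊥bis P1·P0 via (2.035,5.155): [(0, 3.996) (16, 13.1088) (16, 20) (0, 20)]  |A|=183.1618
3. ⊥bis P1·P2 via (2.13,8.62): [(0, 10.2312) (0, 3.996) (4.7024, 6.6742)]  |A|=14.6602
4. canonical 3-gon: [(0, 10.2312) (0, 3.996) (4.7024, 6.6742)]
5. shoelace: 14.6602

Area of P1's cell: 14.6602 (3 vertices)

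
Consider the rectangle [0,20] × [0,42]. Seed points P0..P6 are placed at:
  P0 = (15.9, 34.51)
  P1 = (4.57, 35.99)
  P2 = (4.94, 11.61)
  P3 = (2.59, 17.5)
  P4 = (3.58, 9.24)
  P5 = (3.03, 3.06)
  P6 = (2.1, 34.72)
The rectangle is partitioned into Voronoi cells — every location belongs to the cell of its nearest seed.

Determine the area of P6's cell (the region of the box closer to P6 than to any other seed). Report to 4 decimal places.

1. box [0,20]×[0,42]: [(0, 0) (20, 0) (20, 42) (0, 42)]
2. ⊥bis P6·P0 via (9,34.615): [(0, 0) (8.4732, 0) (9.1124, 42) (0, 42)]  |A|=369.2982
3. ⊥bis P6·P1 via (3.335,35.355): [(0, 41.8412) (0, 0) (8.4732, 0) (8.8481, 24.6327)]  |A|=289.4668
4. ⊥bis P6·P2 via (3.52,23.165): [(0, 41.8412) (0, 22.7324) (8.8357, 23.8182) (8.8481, 24.6327)]  |A|=88.1294
5. ⊥bis P6·P3 via (2.345,26.11): [(8.0057, 26.2711) (0, 41.8412) (0, 26.0433)]  |A|=63.2365
6. ⊥bis P6·P4 via (2.84,21.98): [(8.0057, 26.2711) (0, 41.8412) (0, 26.0433)]  |A|=63.2365
7. ⊥bis P6·P5 via (2.565,18.89): [(8.0057, 26.2711) (0, 41.8412) (0, 26.0433)]  |A|=63.2365
8. canonical 3-gon: [(8.0057, 26.2711) (0, 41.8412) (0, 26.0433)]
9. shoelace: 63.2365

Area of P6's cell: 63.2365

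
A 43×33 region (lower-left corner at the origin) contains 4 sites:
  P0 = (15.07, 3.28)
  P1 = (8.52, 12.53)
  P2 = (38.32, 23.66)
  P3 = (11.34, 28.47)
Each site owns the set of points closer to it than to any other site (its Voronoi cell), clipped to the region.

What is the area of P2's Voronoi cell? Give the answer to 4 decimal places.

1. box [0,43]×[0,33]: [(0, 0) (43, 0) (43, 33) (0, 33)]
2. ⊥bis P2·P0 via (26.695,13.47): [(38.5023, 0) (43, 0) (43, 33) (9.5758, 33)]  |A|=625.7121
3. ⊥bis P2·P1 via (23.42,18.095): [(23.9984, 16.5463) (38.5023, 0) (43, 0) (43, 33) (17.8531, 33)]  |A|=557.6159
4. ⊥bis P2·P3 via (24.83,26.065): [(23.4126, 18.1147) (23.9984, 16.5463) (38.5023, 0) (43, 0) (43, 33) (26.0664, 33)]  |A|=496.4878
5. canonical 6-gon: [(23.4126, 18.1147) (23.9984, 16.5463) (38.5023, 0) (43, 0) (43, 33) (26.0664, 33)]
6. shoelace: 496.4878

Area of P2's cell: 496.4878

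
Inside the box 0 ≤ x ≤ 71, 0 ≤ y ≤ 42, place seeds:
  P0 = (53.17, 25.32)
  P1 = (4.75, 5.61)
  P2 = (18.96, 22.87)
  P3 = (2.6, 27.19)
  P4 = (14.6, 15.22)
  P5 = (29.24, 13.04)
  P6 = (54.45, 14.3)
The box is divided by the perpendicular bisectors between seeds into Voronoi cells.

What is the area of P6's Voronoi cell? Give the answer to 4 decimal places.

1. box [0,71]×[0,42]: [(0, 0) (71, 0) (71, 42) (0, 42)]
2. ⊥bis P6·P0 via (53.81,19.81): [(0, 13.5598) (0, 0) (71, 0) (71, 21.8067)]  |A|=1255.5107
3. ⊥bis P6·P1 via (29.6,9.955): [(28.3931, 16.8578) (31.3406, 0) (71, 0) (71, 21.8067)]  |A|=798.8417
4. ⊥bis P6·P2 via (36.705,18.585): [(36.5157, 17.8012) (32.2172, 0) (71, 0) (71, 21.8067)]  |A|=721.1844
5. ⊥bis P6·P3 via (28.525,20.745): [(36.5157, 17.8012) (32.2172, 0) (71, 0) (71, 21.8067)]  |A|=721.1844
6. ⊥bis P6·P4 via (34.525,14.76): [(36.5157, 17.8012) (34.3922, 9.0072) (34.1842, 0) (71, 0) (71, 21.8067)]  |A|=712.3255
7. ⊥bis P6·P5 via (41.845,13.67): [(41.609, 18.3928) (42.5282, 0) (71, 0) (71, 21.8067)]  |A|=582.2984
8. canonical 4-gon: [(41.609, 18.3928) (42.5282, 0) (71, 0) (71, 21.8067)]
9. shoelace: 582.2984

Area of P6's cell: 582.2984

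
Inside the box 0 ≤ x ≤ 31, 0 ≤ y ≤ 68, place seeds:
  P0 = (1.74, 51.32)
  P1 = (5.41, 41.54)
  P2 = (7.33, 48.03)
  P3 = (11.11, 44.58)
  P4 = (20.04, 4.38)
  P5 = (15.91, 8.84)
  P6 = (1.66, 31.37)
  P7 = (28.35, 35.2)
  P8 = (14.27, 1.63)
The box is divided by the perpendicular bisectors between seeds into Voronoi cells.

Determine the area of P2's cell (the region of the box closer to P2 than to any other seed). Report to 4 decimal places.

Area of P2's cell: 228.1673

1. box [0,31]×[0,68]: [(0, 0) (31, 0) (31, 68) (0, 68)]
2. ⊥bis P2·P0 via (4.535,49.675): [(0, 41.9696) (0, 0) (31, 0) (31, 68) (15.3202, 68)]  |A|=1908.6048
3. ⊥bis P2·P1 via (6.37,44.785): [(2.3559, 45.9725) (31, 37.4985) (31, 68) (15.3202, 68)]  |A|=609.5376
4. ⊥bis P2·P3 via (9.22,46.305): [(2.3559, 45.9725) (7.5217, 44.4443) (29.021, 68) (15.3202, 68)]  |A|=228.1673
5. ⊥bis P2·P4 via (13.685,26.205): [(2.3559, 45.9725) (7.5217, 44.4443) (29.021, 68) (15.3202, 68)]  |A|=228.1673
6. ⊥bis P2·P5 via (11.62,28.435): [(2.3559, 45.9725) (7.5217, 44.4443) (29.021, 68) (15.3202, 68)]  |A|=228.1673
7. ⊥bis P2·P6 via (4.495,39.7): [(2.3559, 45.9725) (7.5217, 44.4443) (29.021, 68) (15.3202, 68)]  |A|=228.1673
8. ⊥bis P2·P7 via (17.84,41.615): [(2.3559, 45.9725) (7.5217, 44.4443) (29.021, 68) (15.3202, 68)]  |A|=228.1673
9. ⊥bis P2·P8 via (10.8,24.83): [(2.3559, 45.9725) (7.5217, 44.4443) (29.021, 68) (15.3202, 68)]  |A|=228.1673
10. canonical 4-gon: [(2.3559, 45.9725) (7.5217, 44.4443) (29.021, 68) (15.3202, 68)]
11. shoelace: 228.1673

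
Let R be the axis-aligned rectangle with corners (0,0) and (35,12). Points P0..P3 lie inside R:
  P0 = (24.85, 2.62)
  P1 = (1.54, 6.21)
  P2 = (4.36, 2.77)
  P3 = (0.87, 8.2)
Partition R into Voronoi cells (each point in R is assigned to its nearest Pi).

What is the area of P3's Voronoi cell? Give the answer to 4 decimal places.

Area of P3's cell: 37.5989

1. box [0,35]×[0,12]: [(0, 0) (35, 0) (35, 12) (0, 12)]
2. ⊥bis P3·P0 via (12.86,5.41): [(0, 0) (11.6011, 0) (14.3935, 12) (0, 12)]  |A|=155.9675
3. ⊥bis P3·P1 via (1.205,7.205): [(0, 6.7993) (14.3039, 11.6152) (14.3935, 12) (0, 12)]  |A|=39.9646
4. ⊥bis P3·P2 via (2.615,5.485): [(0, 6.7993) (9.7863, 10.0942) (12.7515, 12) (0, 12)]  |A|=37.5989
5. canonical 4-gon: [(0, 6.7993) (9.7863, 10.0942) (12.7515, 12) (0, 12)]
6. shoelace: 37.5989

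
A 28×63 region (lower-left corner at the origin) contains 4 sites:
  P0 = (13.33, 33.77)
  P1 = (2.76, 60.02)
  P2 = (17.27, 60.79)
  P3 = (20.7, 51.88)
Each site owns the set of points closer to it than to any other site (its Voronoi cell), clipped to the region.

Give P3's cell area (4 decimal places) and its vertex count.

1. box [0,28]×[0,63]: [(0, 0) (28, 0) (28, 63) (0, 63)]
2. ⊥bis P3·P0 via (17.015,42.825): [(0, 49.7494) (28, 38.3546) (28, 63) (0, 63)]  |A|=530.5446
3. ⊥bis P3·P1 via (11.73,55.95): [(7.5267, 46.6863) (28, 38.3546) (28, 63) (14.9288, 63)]  |A|=358.9055
4. ⊥bis P3·P2 via (18.985,56.335): [(10.4062, 53.0325) (7.5267, 46.6863) (28, 38.3546) (28, 59.8054)]  |A|=265.6598
5. canonical 4-gon: [(10.4062, 53.0325) (7.5267, 46.6863) (28, 38.3546) (28, 59.8054)]
6. shoelace: 265.6598

Area of P3's cell: 265.6598 (4 vertices)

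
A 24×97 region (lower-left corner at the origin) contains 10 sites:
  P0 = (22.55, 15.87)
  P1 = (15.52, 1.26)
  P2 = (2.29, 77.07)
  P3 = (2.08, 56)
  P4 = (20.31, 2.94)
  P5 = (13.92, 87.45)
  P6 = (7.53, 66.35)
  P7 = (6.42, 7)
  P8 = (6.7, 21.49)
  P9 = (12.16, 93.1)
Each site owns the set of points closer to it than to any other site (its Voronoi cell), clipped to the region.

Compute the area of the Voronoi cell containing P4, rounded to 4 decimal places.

Area of P4's cell: 68.6473

1. box [0,24]×[0,97]: [(0, 0) (24, 0) (24, 97) (0, 97)]
2. ⊥bis P4·P0 via (21.43,9.405): [(0, 13.1175) (0, 0) (24, 0) (24, 8.9598)]  |A|=264.9278
3. ⊥bis P4·P1 via (17.915,2.1): [(14.9598, 10.5259) (18.6515, 0) (24, 0) (24, 8.9598)]  |A|=68.6479
4. ⊥bis P4·P2 via (11.3,40.005): [(14.9598, 10.5259) (18.6515, 0) (24, 0) (24, 8.9598)]  |A|=68.6479
5. ⊥bis P4·P3 via (11.195,29.47): [(14.9598, 10.5259) (18.6515, 0) (24, 0) (24, 8.9598)]  |A|=68.6479
6. ⊥bis P4·P5 via (17.115,45.195): [(14.9598, 10.5259) (18.6515, 0) (24, 0) (24, 8.9598)]  |A|=68.6479
7. ⊥bis P4·P6 via (13.92,34.645): [(14.9598, 10.5259) (18.6515, 0) (24, 0) (24, 8.9598)]  |A|=68.6479
8. ⊥bis P4·P7 via (13.365,4.97): [(14.9876, 10.5211) (14.9757, 10.4805) (18.6515, 0) (24, 0) (24, 8.9598)]  |A|=68.6473
9. ⊥bis P4·P8 via (13.505,12.215): [(14.9876, 10.5211) (14.9757, 10.4805) (18.6515, 0) (24, 0) (24, 8.9598)]  |A|=68.6473
10. ⊥bis P4·P9 via (16.235,48.02): [(14.9876, 10.5211) (14.9757, 10.4805) (18.6515, 0) (24, 0) (24, 8.9598)]  |A|=68.6473
11. canonical 5-gon: [(14.9876, 10.5211) (14.9757, 10.4805) (18.6515, 0) (24, 0) (24, 8.9598)]
12. shoelace: 68.6473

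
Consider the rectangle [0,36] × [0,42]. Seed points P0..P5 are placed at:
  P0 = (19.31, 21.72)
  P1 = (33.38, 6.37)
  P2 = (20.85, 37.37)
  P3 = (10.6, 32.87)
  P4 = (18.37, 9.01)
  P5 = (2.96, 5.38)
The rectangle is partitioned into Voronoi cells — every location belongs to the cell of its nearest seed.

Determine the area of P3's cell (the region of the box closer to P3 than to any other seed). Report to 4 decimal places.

1. box [0,36]×[0,42]: [(0, 0) (36, 0) (36, 42) (0, 42)]
2. ⊥bis P3·P0 via (14.955,27.295): [(0, 15.6127) (33.7794, 42) (0, 42)]  |A|=445.6745
3. ⊥bis P3·P1 via (21.99,19.62): [(0, 15.6127) (33.7794, 42) (0, 42)]  |A|=445.6745
4. ⊥bis P3·P2 via (15.725,35.12): [(0, 15.6127) (18.0864, 29.7412) (12.7045, 42) (0, 42)]  |A|=316.4977
5. ⊥bis P3·P4 via (14.485,20.94): [(0, 16.223) (1.3398, 16.6593) (18.0864, 29.7412) (12.7045, 42) (0, 42)]  |A|=316.0888
6. ⊥bis P3·P5 via (6.78,19.125): [(0, 21.0093) (5.0956, 19.5931) (18.0864, 29.7412) (12.7045, 42) (0, 42)]  |A|=302.7482
7. canonical 5-gon: [(0, 21.0093) (5.0956, 19.5931) (18.0864, 29.7412) (12.7045, 42) (0, 42)]
8. shoelace: 302.7482

Area of P3's cell: 302.7482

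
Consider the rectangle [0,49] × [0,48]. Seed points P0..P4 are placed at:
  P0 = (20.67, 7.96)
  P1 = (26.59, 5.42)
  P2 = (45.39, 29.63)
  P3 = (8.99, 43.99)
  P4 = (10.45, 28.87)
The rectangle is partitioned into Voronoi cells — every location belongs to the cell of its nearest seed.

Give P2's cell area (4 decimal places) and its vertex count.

1. box [0,49]×[0,48]: [(0, 0) (49, 0) (49, 48) (0, 48)]
2. ⊥bis P2·P0 via (33.03,18.795): [(49, 0.5773) (49, 48) (7.4284, 48)]  |A|=985.7203
3. ⊥bis P2·P1 via (35.99,17.525): [(30.2059, 22.0166) (49, 7.4222) (49, 48) (7.4284, 48)]  |A|=921.3979
4. ⊥bis P2·P3 via (27.19,36.81): [(24.1012, 28.9805) (30.2059, 22.0166) (49, 7.4222) (49, 48) (31.6045, 48)]  |A|=691.4886
5. ⊥bis P2·P4 via (27.92,29.25): [(27.726, 38.1687) (28.0232, 24.5065) (30.2059, 22.0166) (49, 7.4222) (49, 48) (31.6045, 48)]  |A|=665.3622
6. canonical 6-gon: [(27.726, 38.1687) (28.0232, 24.5065) (30.2059, 22.0166) (49, 7.4222) (49, 48) (31.6045, 48)]
7. shoelace: 665.3622

Area of P2's cell: 665.3622 (6 vertices)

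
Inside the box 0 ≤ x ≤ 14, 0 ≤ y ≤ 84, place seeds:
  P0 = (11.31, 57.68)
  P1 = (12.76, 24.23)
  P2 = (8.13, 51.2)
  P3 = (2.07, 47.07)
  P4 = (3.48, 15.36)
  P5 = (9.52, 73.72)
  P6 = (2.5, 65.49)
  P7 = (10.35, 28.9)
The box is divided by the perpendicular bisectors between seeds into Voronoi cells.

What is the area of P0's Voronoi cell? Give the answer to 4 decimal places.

1. box [0,14]×[0,84]: [(0, 0) (14, 0) (14, 84) (0, 84)]
2. ⊥bis P0·P1 via (12.035,40.955): [(0, 40.4333) (14, 41.0402) (14, 84) (0, 84)]  |A|=605.6856
3. ⊥bis P0·P2 via (9.72,54.44): [(0, 59.21) (14, 52.3396) (14, 84) (0, 84)]  |A|=395.1526
4. ⊥bis P0·P3 via (6.69,52.375): [(0, 59.21) (14, 52.3396) (14, 84) (0, 84)]  |A|=395.1526
5. ⊥bis P0·P4 via (7.395,36.52): [(0, 59.21) (14, 52.3396) (14, 84) (0, 84)]  |A|=395.1526
6. ⊥bis P0·P5 via (10.415,65.7): [(0, 64.5377) (0, 59.21) (14, 52.3396) (14, 66.1001)]  |A|=133.6172
7. ⊥bis P0·P6 via (6.905,61.585): [(10.5681, 65.7171) (3.3446, 57.5687) (14, 52.3396) (14, 66.1001)]  |A|=85.9109
8. ⊥bis P0·P7 via (10.83,43.29): [(10.5681, 65.7171) (3.3446, 57.5687) (14, 52.3396) (14, 66.1001)]  |A|=85.9109
9. canonical 4-gon: [(10.5681, 65.7171) (3.3446, 57.5687) (14, 52.3396) (14, 66.1001)]
10. shoelace: 85.9109

Area of P0's cell: 85.9109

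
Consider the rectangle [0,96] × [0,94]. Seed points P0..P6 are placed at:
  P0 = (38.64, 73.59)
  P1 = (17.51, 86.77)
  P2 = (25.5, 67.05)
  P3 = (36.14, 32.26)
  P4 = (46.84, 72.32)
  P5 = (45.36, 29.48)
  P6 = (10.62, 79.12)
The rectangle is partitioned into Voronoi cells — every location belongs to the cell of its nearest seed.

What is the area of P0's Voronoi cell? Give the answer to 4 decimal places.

1. box [0,96]×[0,94]: [(0, 0) (96, 0) (96, 94) (0, 94)]
2. ⊥bis P0·P1 via (28.075,80.18): [(0, 35.1705) (0, 0) (96, 0) (96, 94) (36.6953, 94)]  |A|=7944.6166
3. ⊥bis P0·P2 via (32.07,70.32): [(27.5675, 79.3663) (67.0695, 0) (96, 0) (96, 94) (36.6953, 94)]  |A|=4798.3064
4. ⊥bis P0·P3 via (37.39,52.925): [(27.5675, 79.3663) (40.8314, 52.7168) (96, 49.3798) (96, 94) (36.6953, 94)]  |A|=2673.6368
5. ⊥bis P0·P4 via (42.74,72.955): [(27.5675, 79.3663) (39.8965, 54.5952) (45.9994, 94) (36.6953, 94)]  |A|=386.5751
6. ⊥bis P0·P5 via (42,51.535): [(27.5675, 79.3663) (39.8965, 54.5952) (45.9994, 94) (36.6953, 94)]  |A|=386.5751
7. ⊥bis P0·P6 via (24.63,76.355): [(27.5675, 79.3663) (39.8965, 54.5952) (45.9994, 94) (36.6953, 94)]  |A|=386.5751
8. canonical 4-gon: [(27.5675, 79.3663) (39.8965, 54.5952) (45.9994, 94) (36.6953, 94)]
9. shoelace: 386.5751

Area of P0's cell: 386.5751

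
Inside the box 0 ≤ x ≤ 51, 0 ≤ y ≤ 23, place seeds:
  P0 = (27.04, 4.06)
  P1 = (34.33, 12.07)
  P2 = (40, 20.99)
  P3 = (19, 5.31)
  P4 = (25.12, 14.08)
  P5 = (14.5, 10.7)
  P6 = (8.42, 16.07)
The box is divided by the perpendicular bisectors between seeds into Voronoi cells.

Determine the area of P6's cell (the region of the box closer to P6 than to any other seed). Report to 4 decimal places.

Area of P6's cell: 222.0848

1. box [0,51]×[0,23]: [(0, 0) (51, 0) (51, 23) (0, 23)]
2. ⊥bis P6·P0 via (17.73,10.065): [(0, 0) (11.238, 0) (26.0731, 23) (0, 23)]  |A|=429.0784
3. ⊥bis P6·P1 via (21.375,14.07): [(0, 0) (11.238, 0) (21.7091, 16.2341) (22.7536, 23) (0, 23)]  |A|=417.8486
4. ⊥bis P6·P2 via (24.21,18.53): [(0, 0) (11.238, 0) (21.7091, 16.2341) (22.7536, 23) (0, 23)]  |A|=417.8486
5. ⊥bis P6·P3 via (13.71,10.69): [(0, 0) (2.8381, 0) (22.1316, 18.9707) (22.7536, 23) (0, 23)]  |A|=327.2744
6. ⊥bis P6·P4 via (16.77,15.075): [(0, 0) (2.8381, 0) (16.5842, 13.5162) (17.7144, 23) (0, 23)]  |A|=293.8992
7. ⊥bis P6·P5 via (11.46,13.385): [(0, 0.4098) (17.3653, 20.0711) (17.7144, 23) (0, 23)]  |A|=222.0848
8. canonical 4-gon: [(0, 0.4098) (17.3653, 20.0711) (17.7144, 23) (0, 23)]
9. shoelace: 222.0848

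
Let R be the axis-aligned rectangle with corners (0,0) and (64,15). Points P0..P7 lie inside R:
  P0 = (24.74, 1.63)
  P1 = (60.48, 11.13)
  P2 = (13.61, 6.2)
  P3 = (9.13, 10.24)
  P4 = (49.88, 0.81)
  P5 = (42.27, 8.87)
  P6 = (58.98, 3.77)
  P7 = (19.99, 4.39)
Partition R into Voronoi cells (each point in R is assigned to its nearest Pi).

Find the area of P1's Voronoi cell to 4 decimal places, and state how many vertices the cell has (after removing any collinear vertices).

1. box [0,64]×[0,15]: [(0, 0) (64, 0) (64, 15) (0, 15)]
2. ⊥bis P1·P0 via (42.61,6.38): [(44.3059, 0) (64, 0) (64, 15) (40.3187, 15)]  |A|=325.3156
3. ⊥bis P1·P2 via (37.045,8.665): [(44.3059, 0) (64, 0) (64, 15) (40.3187, 15)]  |A|=325.3156
4. ⊥bis P1·P3 via (34.805,10.685): [(44.3059, 0) (64, 0) (64, 15) (40.3187, 15)]  |A|=325.3156
5. ⊥bis P1·P4 via (55.18,5.97): [(60.9923, 0) (64, 0) (64, 15) (46.3885, 15)]  |A|=154.6438
6. ⊥bis P1·P5 via (51.375,10): [(51.3923, 9.8604) (60.9923, 0) (64, 0) (64, 15) (50.7545, 15)]  |A|=143.4243
7. ⊥bis P1·P6 via (59.73,7.45): [(51.3923, 9.8604) (52.2561, 8.9732) (64, 6.5798) (64, 15) (50.7545, 15)]  |A|=91.294
8. ⊥bis P1·P7 via (40.235,7.76): [(51.3923, 9.8604) (52.2561, 8.9732) (64, 6.5798) (64, 15) (50.7545, 15)]  |A|=91.294
9. canonical 5-gon: [(51.3923, 9.8604) (52.2561, 8.9732) (64, 6.5798) (64, 15) (50.7545, 15)]
10. shoelace: 91.294

Area of P1's cell: 91.2940 (5 vertices)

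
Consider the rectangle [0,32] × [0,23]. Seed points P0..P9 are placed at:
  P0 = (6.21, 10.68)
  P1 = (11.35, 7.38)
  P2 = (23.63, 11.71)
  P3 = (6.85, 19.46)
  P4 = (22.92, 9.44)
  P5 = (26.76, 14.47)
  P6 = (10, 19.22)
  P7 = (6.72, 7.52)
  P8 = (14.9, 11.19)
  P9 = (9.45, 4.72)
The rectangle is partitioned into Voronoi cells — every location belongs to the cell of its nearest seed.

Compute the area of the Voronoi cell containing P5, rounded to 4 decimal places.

1. box [0,32]×[0,23]: [(0, 0) (32, 0) (32, 23) (0, 23)]
2. ⊥bis P5·P0 via (16.485,12.575): [(18.8042, 0) (32, 0) (32, 23) (14.5623, 23)]  |A|=352.285
3. ⊥bis P5·P1 via (19.055,10.925): [(15.2735, 19.1441) (24.0815, 0) (32, 0) (32, 23) (14.5623, 23)]  |A|=301.7704
4. ⊥bis P5·P2 via (25.195,13.09): [(32, 5.3727) (32, 23) (16.4565, 23)]  |A|=136.995
5. ⊥bis P5·P3 via (16.805,16.965): [(17.9056, 21.3566) (32, 5.3727) (32, 23) (18.3175, 23)]  |A|=135.4657
6. ⊥bis P5·P4 via (24.84,11.955): [(17.9056, 21.3566) (28.9885, 8.788) (32, 6.4889) (32, 23) (18.3175, 23)]  |A|=133.785
7. ⊥bis P5·P6 via (18.38,16.845): [(19.2323, 19.8521) (28.9885, 8.788) (32, 6.4889) (32, 23) (20.1244, 23)]  |A|=129.5411
8. ⊥bis P5·P7 via (16.74,10.995): [(19.2323, 19.8521) (28.9885, 8.788) (32, 6.4889) (32, 23) (20.1244, 23)]  |A|=129.5411
9. ⊥bis P5·P8 via (20.83,12.83): [(19.2323, 19.8521) (28.9885, 8.788) (32, 6.4889) (32, 23) (20.1244, 23)]  |A|=129.5411
10. ⊥bis P5·P9 via (18.105,9.595): [(19.2323, 19.8521) (28.9885, 8.788) (32, 6.4889) (32, 23) (20.1244, 23)]  |A|=129.5411
11. canonical 5-gon: [(19.2323, 19.8521) (28.9885, 8.788) (32, 6.4889) (32, 23) (20.1244, 23)]
12. shoelace: 129.5411

Area of P5's cell: 129.5411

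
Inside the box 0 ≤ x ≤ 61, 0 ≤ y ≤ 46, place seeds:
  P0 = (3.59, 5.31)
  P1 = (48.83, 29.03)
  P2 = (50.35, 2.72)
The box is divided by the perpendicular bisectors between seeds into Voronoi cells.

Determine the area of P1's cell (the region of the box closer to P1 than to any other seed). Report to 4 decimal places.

Area of P1's cell: 1276.1940

1. box [0,61]×[0,46]: [(0, 0) (61, 0) (61, 46) (0, 46)]
2. ⊥bis P1·P0 via (26.21,17.17): [(35.2125, 0) (61, 0) (61, 46) (11.094, 46)]  |A|=1740.9507
3. ⊥bis P1·P2 via (49.59,15.875): [(27.5564, 14.6021) (61, 16.5342) (61, 46) (11.094, 46)]  |A|=1276.194
4. canonical 4-gon: [(27.5564, 14.6021) (61, 16.5342) (61, 46) (11.094, 46)]
5. shoelace: 1276.194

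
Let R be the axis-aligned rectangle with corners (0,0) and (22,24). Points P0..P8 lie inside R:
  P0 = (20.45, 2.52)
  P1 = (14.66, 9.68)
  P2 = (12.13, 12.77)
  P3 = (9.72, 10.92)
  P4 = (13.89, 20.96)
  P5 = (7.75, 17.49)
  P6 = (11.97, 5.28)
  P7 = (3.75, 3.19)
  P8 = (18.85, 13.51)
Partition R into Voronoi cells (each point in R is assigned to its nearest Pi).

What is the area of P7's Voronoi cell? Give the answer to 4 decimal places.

Area of P7's cell: 74.0612

1. box [0,22]×[0,24]: [(0, 0) (22, 0) (22, 24) (0, 24)]
2. ⊥bis P7·P0 via (12.1,2.855): [(0, 0) (11.9855, 0) (12.9483, 24) (0, 24)]  |A|=299.2055
3. ⊥bis P7·P1 via (9.205,6.435): [(0, 21.909) (0, 0) (11.9855, 0) (12.0516, 1.6497)]  |A|=141.9059
4. ⊥bis P7·P2 via (7.94,7.98): [(8.6612, 7.3491) (0, 14.9254) (0, 0) (11.9855, 0) (12.0516, 1.6497)]  |A|=111.6626
5. ⊥bis P7·P3 via (6.735,7.055): [(10.6219, 4.0531) (0, 12.2565) (0, 0) (11.9855, 0) (12.0516, 1.6497)]  |A|=90.6418
6. ⊥bis P7·P4 via (8.82,12.075): [(10.6219, 4.0531) (0, 12.2565) (0, 0) (11.9855, 0) (12.0516, 1.6497)]  |A|=90.6418
7. ⊥bis P7·P5 via (5.75,10.34): [(10.6219, 4.0531) (0.6256, 11.7734) (0, 11.9484) (0, 0) (11.9855, 0) (12.0516, 1.6497)]  |A|=90.5454
8. ⊥bis P7·P6 via (7.86,4.235): [(7.2427, 6.6629) (0.6256, 11.7734) (0, 11.9484) (0, 0) (8.9368, 0)]  |A|=74.0612
9. ⊥bis P7·P8 via (11.3,8.35): [(7.2427, 6.6629) (0.6256, 11.7734) (0, 11.9484) (0, 0) (8.9368, 0)]  |A|=74.0612
10. canonical 5-gon: [(7.2427, 6.6629) (0.6256, 11.7734) (0, 11.9484) (0, 0) (8.9368, 0)]
11. shoelace: 74.0612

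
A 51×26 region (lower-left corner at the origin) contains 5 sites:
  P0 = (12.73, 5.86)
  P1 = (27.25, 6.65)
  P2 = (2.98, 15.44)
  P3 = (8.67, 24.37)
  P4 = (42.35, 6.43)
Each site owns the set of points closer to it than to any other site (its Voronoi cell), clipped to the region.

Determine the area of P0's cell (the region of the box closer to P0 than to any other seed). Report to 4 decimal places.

Area of P0's cell: 232.8883

1. box [0,51]×[0,26]: [(0, 0) (51, 0) (51, 26) (0, 26)]
2. ⊥bis P0·P1 via (19.99,6.255): [(0, 0) (20.3303, 0) (18.9157, 26) (0, 26)]  |A|=510.1985
3. ⊥bis P0·P2 via (7.855,10.65): [(0, 2.6556) (0, 0) (20.3303, 0) (19.1267, 22.1217)]  |A|=250.2677
4. ⊥bis P0·P3 via (10.7,15.115): [(12.6658, 15.5462) (0, 2.6556) (0, 0) (20.3303, 0) (19.4041, 17.0242)]  |A|=232.8883
5. ⊥bis P0·P4 via (27.54,6.145): [(12.6658, 15.5462) (0, 2.6556) (0, 0) (20.3303, 0) (19.4041, 17.0242)]  |A|=232.8883
6. canonical 5-gon: [(12.6658, 15.5462) (0, 2.6556) (0, 0) (20.3303, 0) (19.4041, 17.0242)]
7. shoelace: 232.8883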